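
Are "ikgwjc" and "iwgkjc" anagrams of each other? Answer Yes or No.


String 1: 'ikgwjc' -> sorted: 'cgijkw'
String 2: 'iwgkjc' -> sorted: 'cgijkw'
Compare sorted forms: 'cgijkw' == 'cgijkw'
Anagram: Yes


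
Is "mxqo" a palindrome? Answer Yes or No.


Input string: 'mxqo'
Reversed: 'oqxm'
Compare pairs: s[0]='m' vs s[3]='o' (mismatch), s[1]='x' vs s[2]='q' (mismatch)
Palindrome: No


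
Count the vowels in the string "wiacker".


Input string: 'wiacker'
Operation: count vowels (a, e, i, o, u)
Scan: s[0]='w', s[1]='i' (vowel), s[2]='a' (vowel), s[3]='c', s[4]='k', s[5]='e' (vowel), s[6]='r'
Vowels found: 3
Result: 3


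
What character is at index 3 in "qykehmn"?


Input string: 'qykehmn'
Operation: get character at index 3
Index mapping: s[0]='q', s[1]='y', s[2]='k', s[3]='e'
Result: 'e'


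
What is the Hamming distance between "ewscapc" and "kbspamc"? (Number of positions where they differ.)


String 1: 'ewscapc'
String 2: 'kbspamc'
Compare each position: pos 0: 'e'!='k', pos 1: 'w'!='b', pos 2: 's'=='s', pos 3: 'c'!='p', pos 4: 'a'=='a', pos 5: 'p'!='m', pos 6: 'c'=='c'
Differing positions: 4
Hamming distance: 4


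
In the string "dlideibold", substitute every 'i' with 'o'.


Input string: 'dlideibold'
Operation: replace 'i' with 'o'
Positions of 'i': 2, 5
After replacement: dlodeobold


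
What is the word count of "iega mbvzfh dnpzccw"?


Input string: 'iega mbvzfh dnpzccw'
Operation: split by spaces
Words found: 'iega', 'mbvzfh', 'dnpzccw'
Word count: 3


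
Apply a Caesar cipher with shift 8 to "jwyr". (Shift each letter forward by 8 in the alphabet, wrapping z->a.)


Input: 'jwyr', shift = 8
Operation: for each letter, (position + 8) mod 26
Mapping: 'j'(9+8=17)->'r', 'w'(22+8=30, 30 mod 26=4)->'e', 'y'(24+8=32, 32 mod 26=6)->'g', 'r'(17+8=25)->'z'
Result: regz


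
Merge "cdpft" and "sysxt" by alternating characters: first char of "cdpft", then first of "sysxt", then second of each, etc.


String 1: 'cdpft'
String 2: 'sysxt'
Operation: alternate characters
Pairs: 'c'+'s', 'd'+'y', 'p'+'s', 'f'+'x', 't'+'t'
Result: csdypsfxtt


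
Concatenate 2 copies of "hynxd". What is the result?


Input string: 'hynxd'
Operation: repeat 2 times
Concatenation: 'hynxd' + 'hynxd'
Result: hynxdhynxd


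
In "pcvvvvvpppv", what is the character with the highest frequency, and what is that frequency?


Input: 'pcvvvvvpppv'
Operation: tally each character
Counts: 'c':1, 'p':4, 'v':6
Maximum: 'v' appears 6 times


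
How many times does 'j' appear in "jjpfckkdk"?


Input string: 'jjpfckkdk'
Target character: 'j'
Scan each position: s[0]='j', s[1]='j'
Matches found at indices: 0, 1
Total: 2


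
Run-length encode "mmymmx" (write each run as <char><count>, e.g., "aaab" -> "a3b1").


Input: 'mmymmx'
Operation: identify consecutive runs
Runs: 'mm' -> m2, 'y' -> y1, 'mm' -> m2, 'x' -> x1
Encoded: m2y1m2x1


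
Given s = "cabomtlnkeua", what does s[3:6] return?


Input string: 'cabomtlnkeua'
Operation: slice [3:6]
Extract characters: s[3]='o', s[4]='m', s[5]='t'
Result: omt


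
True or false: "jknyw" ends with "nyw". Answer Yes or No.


Input string: 'jknyw'
Suffix to check: 'nyw'
Last 3 characters of input: 'nyw'
Match: True
Result: Yes


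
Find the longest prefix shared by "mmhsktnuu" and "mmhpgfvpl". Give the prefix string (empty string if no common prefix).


String 1: 'mmhsktnuu'
String 2: 'mmhpgfvpl'
Compare position by position:
pos 0: 'm' vs 'm' match
pos 1: 'm' vs 'm' match
pos 2: 'h' vs 'h' match
pos 3: 's' vs 'p' differ -> stop
Longest common prefix: "mmh" (length 3)


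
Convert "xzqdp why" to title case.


Input string: 'xzqdp why'
Operation: capitalize first letter of each word
Word transformations: 'xzqdp'->'Xzqdp', 'why'->'Why'
Result: Xzqdp Why


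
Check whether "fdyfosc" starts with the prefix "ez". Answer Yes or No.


Input string: 'fdyfosc'
Prefix to check: 'ez'
First 2 characters of input: 'fd'
Match: False
Result: No


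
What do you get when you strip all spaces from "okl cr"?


Input string: 'okl cr'
Operation: remove all spaces
Words: 'okl', 'cr'
Join without spaces: oklcr


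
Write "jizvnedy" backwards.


Input string: 'jizvnedy'
Operation: reverse character order
Original order: 'j' -> 'i' -> 'z' -> 'v' -> 'n' -> 'e' -> 'd' -> 'y'
Reversed order: 'y' -> 'd' -> 'e' -> 'n' -> 'v' -> 'z' -> 'i' -> 'j'
Result: ydenvzij


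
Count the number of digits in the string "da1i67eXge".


Input string: 'da1i67eXge'
Operation: count digit characters (0-9)
Scan: 'd', 'a', '1'(digit), 'i', '6'(digit), '7'(digit), 'e', 'X', 'g', 'e'
Digits found: 3
Result: 3


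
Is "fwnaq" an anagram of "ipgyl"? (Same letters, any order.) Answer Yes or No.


String 1: 'ipgyl' -> sorted: 'gilpy'
String 2: 'fwnaq' -> sorted: 'afnqw'
Compare sorted forms: 'gilpy' != 'afnqw'
Anagram: No


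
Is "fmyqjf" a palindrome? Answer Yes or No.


Input string: 'fmyqjf'
Reversed: 'fjqymf'
Compare pairs: s[0]='f' vs s[5]='f' (match), s[1]='m' vs s[4]='j' (mismatch), s[2]='y' vs s[3]='q' (mismatch)
Palindrome: No


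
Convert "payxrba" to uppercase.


Input string: 'payxrba'
Operation: convert each letter to uppercase
Mapping: 'p'->'P', 'a'->'A', 'y'->'Y', 'x'->'X', 'r'->'R', 'b'->'B', 'a'->'A'
Result: PAYXRBA


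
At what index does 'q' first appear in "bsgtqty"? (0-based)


Input string: 'bsgtqty'
Target: 'q'
Scanning left to right: s[0]='b', s[1]='s', s[2]='g', s[3]='t', s[4]='q'
First match at index: 4


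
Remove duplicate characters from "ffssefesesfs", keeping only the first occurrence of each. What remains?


Input: 'ffssefesesfs'
Operation: keep first occurrence of each character
Scan: s[0]='f' new -> keep; s[1]='f' seen -> skip; s[2]='s' new -> keep; s[3]='s' seen -> skip; s[4]='e' new -> keep; s[5]='f' seen -> skip; s[6]='e' seen -> skip; s[7]='s' seen -> skip; s[8]='e' seen -> skip; s[9]='s' seen -> skip; s[10]='f' seen -> skip; s[11]='s' seen -> skip
Result: fse


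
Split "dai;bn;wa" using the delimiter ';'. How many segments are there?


Input string: 'dai;bn;wa'
Delimiter: ';'
Split result: 'dai', 'bn', 'wa'
Number of parts: 3


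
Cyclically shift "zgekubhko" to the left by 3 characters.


Input: 'zgekubhko', shift = 3
Operation: split at index 3 and swap parts
Front part s[0:3] = 'zge'
Back part s[3:] = 'kubhko'
Rotated = back + front = 'kubhko' + 'zge'
Result: kubhkozge


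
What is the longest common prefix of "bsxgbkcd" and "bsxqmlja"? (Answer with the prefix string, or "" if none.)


String 1: 'bsxgbkcd'
String 2: 'bsxqmlja'
Compare position by position:
pos 0: 'b' vs 'b' match
pos 1: 's' vs 's' match
pos 2: 'x' vs 'x' match
pos 3: 'g' vs 'q' differ -> stop
Longest common prefix: "bsx" (length 3)


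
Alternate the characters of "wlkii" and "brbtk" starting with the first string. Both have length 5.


String 1: 'wlkii'
String 2: 'brbtk'
Operation: alternate characters
Pairs: 'w'+'b', 'l'+'r', 'k'+'b', 'i'+'t', 'i'+'k'
Result: wblrkbitik


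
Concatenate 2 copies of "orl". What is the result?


Input string: 'orl'
Operation: repeat 2 times
Concatenation: 'orl' + 'orl'
Result: orlorl


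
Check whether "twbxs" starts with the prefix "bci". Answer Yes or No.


Input string: 'twbxs'
Prefix to check: 'bci'
First 3 characters of input: 'twb'
Match: False
Result: No


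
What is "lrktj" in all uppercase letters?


Input string: 'lrktj'
Operation: convert each letter to uppercase
Mapping: 'l'->'L', 'r'->'R', 'k'->'K', 't'->'T', 'j'->'J'
Result: LRKTJ


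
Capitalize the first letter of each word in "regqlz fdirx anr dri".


Input string: 'regqlz fdirx anr dri'
Operation: capitalize first letter of each word
Word transformations: 'regqlz'->'Regqlz', 'fdirx'->'Fdirx', 'anr'->'Anr', 'dri'->'Dri'
Result: Regqlz Fdirx Anr Dri


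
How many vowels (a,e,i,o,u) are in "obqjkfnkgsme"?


Input string: 'obqjkfnkgsme'
Operation: count vowels (a, e, i, o, u)
Scan: s[0]='o' (vowel), s[1]='b', s[2]='q', s[3]='j', s[4]='k', s[5]='f', s[6]='n', s[7]='k', s[8]='g', s[9]='s', s[10]='m', s[11]='e' (vowel)
Vowels found: 2
Result: 2


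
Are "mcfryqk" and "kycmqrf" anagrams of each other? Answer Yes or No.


String 1: 'mcfryqk' -> sorted: 'cfkmqry'
String 2: 'kycmqrf' -> sorted: 'cfkmqry'
Compare sorted forms: 'cfkmqry' == 'cfkmqry'
Anagram: Yes


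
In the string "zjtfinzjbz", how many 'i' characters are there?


Input string: 'zjtfinzjbz'
Target character: 'i'
Scan each position: s[4]='i'
Matches found at indices: 4
Total: 1


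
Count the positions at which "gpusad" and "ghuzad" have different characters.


String 1: 'gpusad'
String 2: 'ghuzad'
Compare each position: pos 0: 'g'=='g', pos 1: 'p'!='h', pos 2: 'u'=='u', pos 3: 's'!='z', pos 4: 'a'=='a', pos 5: 'd'=='d'
Differing positions: 2
Hamming distance: 2


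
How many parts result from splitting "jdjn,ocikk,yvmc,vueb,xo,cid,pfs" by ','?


Input string: 'jdjn,ocikk,yvmc,vueb,xo,cid,pfs'
Delimiter: ','
Split result: 'jdjn', 'ocikk', 'yvmc', 'vueb', 'xo', 'cid', 'pfs'
Number of parts: 7


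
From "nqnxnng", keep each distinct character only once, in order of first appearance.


Input: 'nqnxnng'
Operation: keep first occurrence of each character
Scan: s[0]='n' new -> keep; s[1]='q' new -> keep; s[2]='n' seen -> skip; s[3]='x' new -> keep; s[4]='n' seen -> skip; s[5]='n' seen -> skip; s[6]='g' new -> keep
Result: nqxg


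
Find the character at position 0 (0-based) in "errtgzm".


Input string: 'errtgzm'
Operation: get character at index 0
Index mapping: s[0]='e'
Result: 'e'


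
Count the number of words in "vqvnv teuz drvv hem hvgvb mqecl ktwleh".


Input string: 'vqvnv teuz drvv hem hvgvb mqecl ktwleh'
Operation: split by spaces
Words found: 'vqvnv', 'teuz', 'drvv', 'hem', 'hvgvb', 'mqecl', 'ktwleh'
Word count: 7


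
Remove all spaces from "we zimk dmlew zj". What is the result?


Input string: 'we zimk dmlew zj'
Operation: remove all spaces
Words: 'we', 'zimk', 'dmlew', 'zj'
Join without spaces: wezimkdmlewzj


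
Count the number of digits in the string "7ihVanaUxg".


Input string: '7ihVanaUxg'
Operation: count digit characters (0-9)
Scan: '7'(digit), 'i', 'h', 'V', 'a', 'n', 'a', 'U', 'x', 'g'
Digits found: 1
Result: 1


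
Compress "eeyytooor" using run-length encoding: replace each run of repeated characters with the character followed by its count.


Input: 'eeyytooor'
Operation: identify consecutive runs
Runs: 'ee' -> e2, 'yy' -> y2, 't' -> t1, 'ooo' -> o3, 'r' -> r1
Encoded: e2y2t1o3r1


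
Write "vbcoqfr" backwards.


Input string: 'vbcoqfr'
Operation: reverse character order
Original order: 'v' -> 'b' -> 'c' -> 'o' -> 'q' -> 'f' -> 'r'
Reversed order: 'r' -> 'f' -> 'q' -> 'o' -> 'c' -> 'b' -> 'v'
Result: rfqocbv


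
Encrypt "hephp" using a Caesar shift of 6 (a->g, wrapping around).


Input: 'hephp', shift = 6
Operation: for each letter, (position + 6) mod 26
Mapping: 'h'(7+6=13)->'n', 'e'(4+6=10)->'k', 'p'(15+6=21)->'v', 'h'(7+6=13)->'n', 'p'(15+6=21)->'v'
Result: nkvnv


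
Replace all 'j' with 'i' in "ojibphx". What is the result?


Input string: 'ojibphx'
Operation: replace 'j' with 'i'
Positions of 'j': 1
After replacement: oiibphx


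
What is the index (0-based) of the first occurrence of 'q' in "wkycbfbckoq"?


Input string: 'wkycbfbckoq'
Target: 'q'
Scanning left to right: s[0]='w', s[1]='k', s[2]='y', s[3]='c', s[4]='b', s[5]='f', s[6]='b', s[7]='c', s[8]='k', s[9]='o', s[10]='q'
First match at index: 10


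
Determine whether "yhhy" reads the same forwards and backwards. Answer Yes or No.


Input string: 'yhhy'
Reversed: 'yhhy'
Compare pairs: s[0]='y' vs s[3]='y' (match), s[1]='h' vs s[2]='h' (match)
Palindrome: Yes


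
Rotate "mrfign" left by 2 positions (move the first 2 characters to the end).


Input: 'mrfign', shift = 2
Operation: split at index 2 and swap parts
Front part s[0:2] = 'mr'
Back part s[2:] = 'fign'
Rotated = back + front = 'fign' + 'mr'
Result: fignmr


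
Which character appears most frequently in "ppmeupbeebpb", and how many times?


Input: 'ppmeupbeebpb'
Operation: tally each character
Counts: 'b':3, 'e':3, 'm':1, 'p':4, 'u':1
Maximum: 'p' appears 4 times


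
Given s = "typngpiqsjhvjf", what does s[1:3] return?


Input string: 'typngpiqsjhvjf'
Operation: slice [1:3]
Extract characters: s[1]='y', s[2]='p'
Result: yp


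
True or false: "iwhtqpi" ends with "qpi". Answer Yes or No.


Input string: 'iwhtqpi'
Suffix to check: 'qpi'
Last 3 characters of input: 'qpi'
Match: True
Result: Yes


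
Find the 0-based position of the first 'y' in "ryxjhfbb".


Input string: 'ryxjhfbb'
Target: 'y'
Scanning left to right: s[0]='r', s[1]='y'
First match at index: 1


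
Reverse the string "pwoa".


Input string: 'pwoa'
Operation: reverse character order
Original order: 'p' -> 'w' -> 'o' -> 'a'
Reversed order: 'a' -> 'o' -> 'w' -> 'p'
Result: aowp


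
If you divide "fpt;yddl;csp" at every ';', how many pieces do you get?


Input string: 'fpt;yddl;csp'
Delimiter: ';'
Split result: 'fpt', 'yddl', 'csp'
Number of parts: 3


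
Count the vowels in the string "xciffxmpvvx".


Input string: 'xciffxmpvvx'
Operation: count vowels (a, e, i, o, u)
Scan: s[0]='x', s[1]='c', s[2]='i' (vowel), s[3]='f', s[4]='f', s[5]='x', s[6]='m', s[7]='p', s[8]='v', s[9]='v', s[10]='x'
Vowels found: 1
Result: 1


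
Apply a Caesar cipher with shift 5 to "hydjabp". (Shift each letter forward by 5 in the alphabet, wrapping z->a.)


Input: 'hydjabp', shift = 5
Operation: for each letter, (position + 5) mod 26
Mapping: 'h'(7+5=12)->'m', 'y'(24+5=29, 29 mod 26=3)->'d', 'd'(3+5=8)->'i', 'j'(9+5=14)->'o', 'a'(0+5=5)->'f', 'b'(1+5=6)->'g', 'p'(15+5=20)->'u'
Result: mdiofgu


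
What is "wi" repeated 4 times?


Input string: 'wi'
Operation: repeat 4 times
Concatenation: 'wi' + 'wi' + 'wi' + 'wi'
Result: wiwiwiwi


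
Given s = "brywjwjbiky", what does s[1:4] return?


Input string: 'brywjwjbiky'
Operation: slice [1:4]
Extract characters: s[1]='r', s[2]='y', s[3]='w'
Result: ryw


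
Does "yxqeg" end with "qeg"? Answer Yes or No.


Input string: 'yxqeg'
Suffix to check: 'qeg'
Last 3 characters of input: 'qeg'
Match: True
Result: Yes


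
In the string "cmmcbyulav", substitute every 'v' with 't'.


Input string: 'cmmcbyulav'
Operation: replace 'v' with 't'
Positions of 'v': 9
After replacement: cmmcbyulat


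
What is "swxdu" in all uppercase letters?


Input string: 'swxdu'
Operation: convert each letter to uppercase
Mapping: 's'->'S', 'w'->'W', 'x'->'X', 'd'->'D', 'u'->'U'
Result: SWXDU


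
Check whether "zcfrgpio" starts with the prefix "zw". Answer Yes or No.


Input string: 'zcfrgpio'
Prefix to check: 'zw'
First 2 characters of input: 'zc'
Match: False
Result: No


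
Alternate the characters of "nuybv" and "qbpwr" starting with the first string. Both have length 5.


String 1: 'nuybv'
String 2: 'qbpwr'
Operation: alternate characters
Pairs: 'n'+'q', 'u'+'b', 'y'+'p', 'b'+'w', 'v'+'r'
Result: nqubypbwvr


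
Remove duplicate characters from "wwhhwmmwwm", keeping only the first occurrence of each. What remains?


Input: 'wwhhwmmwwm'
Operation: keep first occurrence of each character
Scan: s[0]='w' new -> keep; s[1]='w' seen -> skip; s[2]='h' new -> keep; s[3]='h' seen -> skip; s[4]='w' seen -> skip; s[5]='m' new -> keep; s[6]='m' seen -> skip; s[7]='w' seen -> skip; s[8]='w' seen -> skip; s[9]='m' seen -> skip
Result: whm


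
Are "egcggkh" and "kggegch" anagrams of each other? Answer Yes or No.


String 1: 'egcggkh' -> sorted: 'ceggghk'
String 2: 'kggegch' -> sorted: 'ceggghk'
Compare sorted forms: 'ceggghk' == 'ceggghk'
Anagram: Yes


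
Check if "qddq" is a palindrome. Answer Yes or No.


Input string: 'qddq'
Reversed: 'qddq'
Compare pairs: s[0]='q' vs s[3]='q' (match), s[1]='d' vs s[2]='d' (match)
Palindrome: Yes


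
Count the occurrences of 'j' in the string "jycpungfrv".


Input string: 'jycpungfrv'
Target character: 'j'
Scan each position: s[0]='j'
Matches found at indices: 0
Total: 1


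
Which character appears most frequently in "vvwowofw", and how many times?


Input: 'vvwowofw'
Operation: tally each character
Counts: 'f':1, 'o':2, 'v':2, 'w':3
Maximum: 'w' appears 3 times


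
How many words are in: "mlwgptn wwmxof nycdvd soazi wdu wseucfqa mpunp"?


Input string: 'mlwgptn wwmxof nycdvd soazi wdu wseucfqa mpunp'
Operation: split by spaces
Words found: 'mlwgptn', 'wwmxof', 'nycdvd', 'soazi', 'wdu', 'wseucfqa', 'mpunp'
Word count: 7


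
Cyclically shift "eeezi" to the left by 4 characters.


Input: 'eeezi', shift = 4
Operation: split at index 4 and swap parts
Front part s[0:4] = 'eeez'
Back part s[4:] = 'i'
Rotated = back + front = 'i' + 'eeez'
Result: ieeez


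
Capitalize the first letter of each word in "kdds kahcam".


Input string: 'kdds kahcam'
Operation: capitalize first letter of each word
Word transformations: 'kdds'->'Kdds', 'kahcam'->'Kahcam'
Result: Kdds Kahcam


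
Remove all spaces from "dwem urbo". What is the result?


Input string: 'dwem urbo'
Operation: remove all spaces
Words: 'dwem', 'urbo'
Join without spaces: dwemurbo


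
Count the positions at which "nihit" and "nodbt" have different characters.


String 1: 'nihit'
String 2: 'nodbt'
Compare each position: pos 0: 'n'=='n', pos 1: 'i'!='o', pos 2: 'h'!='d', pos 3: 'i'!='b', pos 4: 't'=='t'
Differing positions: 3
Hamming distance: 3


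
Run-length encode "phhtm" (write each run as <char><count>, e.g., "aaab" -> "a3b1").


Input: 'phhtm'
Operation: identify consecutive runs
Runs: 'p' -> p1, 'hh' -> h2, 't' -> t1, 'm' -> m1
Encoded: p1h2t1m1


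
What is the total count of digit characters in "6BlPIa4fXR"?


Input string: '6BlPIa4fXR'
Operation: count digit characters (0-9)
Scan: '6'(digit), 'B', 'l', 'P', 'I', 'a', '4'(digit), 'f', 'X', 'R'
Digits found: 2
Result: 2


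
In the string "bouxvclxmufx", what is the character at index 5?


Input string: 'bouxvclxmufx'
Operation: get character at index 5
Index mapping: s[0]='b', s[1]='o', s[2]='u', s[3]='x', s[4]='v', s[5]='c'
Result: 'c'


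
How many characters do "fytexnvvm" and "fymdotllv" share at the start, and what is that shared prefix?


String 1: 'fytexnvvm'
String 2: 'fymdotllv'
Compare position by position:
pos 0: 'f' vs 'f' match
pos 1: 'y' vs 'y' match
pos 2: 't' vs 'm' differ -> stop
Longest common prefix: "fy" (length 2)


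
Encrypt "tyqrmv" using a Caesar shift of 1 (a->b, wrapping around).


Input: 'tyqrmv', shift = 1
Operation: for each letter, (position + 1) mod 26
Mapping: 't'(19+1=20)->'u', 'y'(24+1=25)->'z', 'q'(16+1=17)->'r', 'r'(17+1=18)->'s', 'm'(12+1=13)->'n', 'v'(21+1=22)->'w'
Result: uzrsnw


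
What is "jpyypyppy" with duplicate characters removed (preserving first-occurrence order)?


Input: 'jpyypyppy'
Operation: keep first occurrence of each character
Scan: s[0]='j' new -> keep; s[1]='p' new -> keep; s[2]='y' new -> keep; s[3]='y' seen -> skip; s[4]='p' seen -> skip; s[5]='y' seen -> skip; s[6]='p' seen -> skip; s[7]='p' seen -> skip; s[8]='y' seen -> skip
Result: jpy


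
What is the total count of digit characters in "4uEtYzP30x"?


Input string: '4uEtYzP30x'
Operation: count digit characters (0-9)
Scan: '4'(digit), 'u', 'E', 't', 'Y', 'z', 'P', '3'(digit), '0'(digit), 'x'
Digits found: 3
Result: 3


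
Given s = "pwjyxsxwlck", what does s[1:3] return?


Input string: 'pwjyxsxwlck'
Operation: slice [1:3]
Extract characters: s[1]='w', s[2]='j'
Result: wj


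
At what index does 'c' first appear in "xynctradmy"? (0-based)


Input string: 'xynctradmy'
Target: 'c'
Scanning left to right: s[0]='x', s[1]='y', s[2]='n', s[3]='c'
First match at index: 3


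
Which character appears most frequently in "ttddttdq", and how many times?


Input: 'ttddttdq'
Operation: tally each character
Counts: 'd':3, 'q':1, 't':4
Maximum: 't' appears 4 times


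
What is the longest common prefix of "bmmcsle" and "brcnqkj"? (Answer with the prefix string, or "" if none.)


String 1: 'bmmcsle'
String 2: 'brcnqkj'
Compare position by position:
pos 0: 'b' vs 'b' match
pos 1: 'm' vs 'r' differ -> stop
Longest common prefix: "b" (length 1)


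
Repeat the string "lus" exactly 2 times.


Input string: 'lus'
Operation: repeat 2 times
Concatenation: 'lus' + 'lus'
Result: luslus


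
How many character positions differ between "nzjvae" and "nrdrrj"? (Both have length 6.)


String 1: 'nzjvae'
String 2: 'nrdrrj'
Compare each position: pos 0: 'n'=='n', pos 1: 'z'!='r', pos 2: 'j'!='d', pos 3: 'v'!='r', pos 4: 'a'!='r', pos 5: 'e'!='j'
Differing positions: 5
Hamming distance: 5


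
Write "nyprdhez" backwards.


Input string: 'nyprdhez'
Operation: reverse character order
Original order: 'n' -> 'y' -> 'p' -> 'r' -> 'd' -> 'h' -> 'e' -> 'z'
Reversed order: 'z' -> 'e' -> 'h' -> 'd' -> 'r' -> 'p' -> 'y' -> 'n'
Result: zehdrpyn


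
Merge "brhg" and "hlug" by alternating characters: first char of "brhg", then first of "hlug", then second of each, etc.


String 1: 'brhg'
String 2: 'hlug'
Operation: alternate characters
Pairs: 'b'+'h', 'r'+'l', 'h'+'u', 'g'+'g'
Result: bhrlhugg


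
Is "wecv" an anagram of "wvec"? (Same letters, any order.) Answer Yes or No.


String 1: 'wvec' -> sorted: 'cevw'
String 2: 'wecv' -> sorted: 'cevw'
Compare sorted forms: 'cevw' == 'cevw'
Anagram: Yes


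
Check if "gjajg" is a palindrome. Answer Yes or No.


Input string: 'gjajg'
Reversed: 'gjajg'
Compare pairs: s[0]='g' vs s[4]='g' (match), s[1]='j' vs s[3]='j' (match)
Palindrome: Yes


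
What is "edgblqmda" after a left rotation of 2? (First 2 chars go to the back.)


Input: 'edgblqmda', shift = 2
Operation: split at index 2 and swap parts
Front part s[0:2] = 'ed'
Back part s[2:] = 'gblqmda'
Rotated = back + front = 'gblqmda' + 'ed'
Result: gblqmdaed


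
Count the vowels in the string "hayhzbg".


Input string: 'hayhzbg'
Operation: count vowels (a, e, i, o, u)
Scan: s[0]='h', s[1]='a' (vowel), s[2]='y', s[3]='h', s[4]='z', s[5]='b', s[6]='g'
Vowels found: 1
Result: 1


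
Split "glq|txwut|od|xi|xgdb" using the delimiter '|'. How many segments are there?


Input string: 'glq|txwut|od|xi|xgdb'
Delimiter: '|'
Split result: 'glq', 'txwut', 'od', 'xi', 'xgdb'
Number of parts: 5


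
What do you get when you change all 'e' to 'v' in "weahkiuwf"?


Input string: 'weahkiuwf'
Operation: replace 'e' with 'v'
Positions of 'e': 1
After replacement: wvahkiuwf


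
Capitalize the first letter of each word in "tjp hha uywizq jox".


Input string: 'tjp hha uywizq jox'
Operation: capitalize first letter of each word
Word transformations: 'tjp'->'Tjp', 'hha'->'Hha', 'uywizq'->'Uywizq', 'jox'->'Jox'
Result: Tjp Hha Uywizq Jox


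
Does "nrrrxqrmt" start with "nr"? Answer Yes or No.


Input string: 'nrrrxqrmt'
Prefix to check: 'nr'
First 2 characters of input: 'nr'
Match: True
Result: Yes


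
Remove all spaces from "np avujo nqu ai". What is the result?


Input string: 'np avujo nqu ai'
Operation: remove all spaces
Words: 'np', 'avujo', 'nqu', 'ai'
Join without spaces: npavujonquai


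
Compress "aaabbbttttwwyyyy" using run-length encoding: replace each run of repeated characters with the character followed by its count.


Input: 'aaabbbttttwwyyyy'
Operation: identify consecutive runs
Runs: 'aaa' -> a3, 'bbb' -> b3, 'tttt' -> t4, 'ww' -> w2, 'yyyy' -> y4
Encoded: a3b3t4w2y4


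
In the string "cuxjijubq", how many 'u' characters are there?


Input string: 'cuxjijubq'
Target character: 'u'
Scan each position: s[1]='u', s[6]='u'
Matches found at indices: 1, 6
Total: 2


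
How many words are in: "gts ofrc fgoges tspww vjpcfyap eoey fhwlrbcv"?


Input string: 'gts ofrc fgoges tspww vjpcfyap eoey fhwlrbcv'
Operation: split by spaces
Words found: 'gts', 'ofrc', 'fgoges', 'tspww', 'vjpcfyap', 'eoey', 'fhwlrbcv'
Word count: 7


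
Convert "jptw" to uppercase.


Input string: 'jptw'
Operation: convert each letter to uppercase
Mapping: 'j'->'J', 'p'->'P', 't'->'T', 'w'->'W'
Result: JPTW


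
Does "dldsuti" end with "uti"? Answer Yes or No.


Input string: 'dldsuti'
Suffix to check: 'uti'
Last 3 characters of input: 'uti'
Match: True
Result: Yes


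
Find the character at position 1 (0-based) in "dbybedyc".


Input string: 'dbybedyc'
Operation: get character at index 1
Index mapping: s[0]='d', s[1]='b'
Result: 'b'


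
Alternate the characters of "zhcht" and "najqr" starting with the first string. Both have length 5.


String 1: 'zhcht'
String 2: 'najqr'
Operation: alternate characters
Pairs: 'z'+'n', 'h'+'a', 'c'+'j', 'h'+'q', 't'+'r'
Result: znhacjhqtr


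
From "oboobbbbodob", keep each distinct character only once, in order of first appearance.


Input: 'oboobbbbodob'
Operation: keep first occurrence of each character
Scan: s[0]='o' new -> keep; s[1]='b' new -> keep; s[2]='o' seen -> skip; s[3]='o' seen -> skip; s[4]='b' seen -> skip; s[5]='b' seen -> skip; s[6]='b' seen -> skip; s[7]='b' seen -> skip; s[8]='o' seen -> skip; s[9]='d' new -> keep; s[10]='o' seen -> skip; s[11]='b' seen -> skip
Result: obd


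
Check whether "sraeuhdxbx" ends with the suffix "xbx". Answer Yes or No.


Input string: 'sraeuhdxbx'
Suffix to check: 'xbx'
Last 3 characters of input: 'xbx'
Match: True
Result: Yes


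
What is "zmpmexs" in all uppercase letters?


Input string: 'zmpmexs'
Operation: convert each letter to uppercase
Mapping: 'z'->'Z', 'm'->'M', 'p'->'P', 'm'->'M', 'e'->'E', 'x'->'X', 's'->'S'
Result: ZMPMEXS


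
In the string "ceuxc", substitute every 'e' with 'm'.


Input string: 'ceuxc'
Operation: replace 'e' with 'm'
Positions of 'e': 1
After replacement: cmuxc


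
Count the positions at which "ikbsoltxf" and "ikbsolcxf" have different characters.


String 1: 'ikbsoltxf'
String 2: 'ikbsolcxf'
Compare each position: pos 0: 'i'=='i', pos 1: 'k'=='k', pos 2: 'b'=='b', pos 3: 's'=='s', pos 4: 'o'=='o', pos 5: 'l'=='l', pos 6: 't'!='c', pos 7: 'x'=='x', pos 8: 'f'=='f'
Differing positions: 1
Hamming distance: 1


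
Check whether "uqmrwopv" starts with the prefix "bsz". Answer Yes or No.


Input string: 'uqmrwopv'
Prefix to check: 'bsz'
First 3 characters of input: 'uqm'
Match: False
Result: No


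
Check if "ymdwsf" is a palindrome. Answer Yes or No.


Input string: 'ymdwsf'
Reversed: 'fswdmy'
Compare pairs: s[0]='y' vs s[5]='f' (mismatch), s[1]='m' vs s[4]='s' (mismatch), s[2]='d' vs s[3]='w' (mismatch)
Palindrome: No


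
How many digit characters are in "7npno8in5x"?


Input string: '7npno8in5x'
Operation: count digit characters (0-9)
Scan: '7'(digit), 'n', 'p', 'n', 'o', '8'(digit), 'i', 'n', '5'(digit), 'x'
Digits found: 3
Result: 3


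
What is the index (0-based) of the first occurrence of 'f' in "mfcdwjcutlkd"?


Input string: 'mfcdwjcutlkd'
Target: 'f'
Scanning left to right: s[0]='m', s[1]='f'
First match at index: 1


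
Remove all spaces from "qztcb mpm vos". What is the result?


Input string: 'qztcb mpm vos'
Operation: remove all spaces
Words: 'qztcb', 'mpm', 'vos'
Join without spaces: qztcbmpmvos


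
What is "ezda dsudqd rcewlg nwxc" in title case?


Input string: 'ezda dsudqd rcewlg nwxc'
Operation: capitalize first letter of each word
Word transformations: 'ezda'->'Ezda', 'dsudqd'->'Dsudqd', 'rcewlg'->'Rcewlg', 'nwxc'->'Nwxc'
Result: Ezda Dsudqd Rcewlg Nwxc


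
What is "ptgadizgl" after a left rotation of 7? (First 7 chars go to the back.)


Input: 'ptgadizgl', shift = 7
Operation: split at index 7 and swap parts
Front part s[0:7] = 'ptgadiz'
Back part s[7:] = 'gl'
Rotated = back + front = 'gl' + 'ptgadiz'
Result: glptgadiz


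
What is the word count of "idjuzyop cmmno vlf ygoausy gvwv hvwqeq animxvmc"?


Input string: 'idjuzyop cmmno vlf ygoausy gvwv hvwqeq animxvmc'
Operation: split by spaces
Words found: 'idjuzyop', 'cmmno', 'vlf', 'ygoausy', 'gvwv', 'hvwqeq', 'animxvmc'
Word count: 7


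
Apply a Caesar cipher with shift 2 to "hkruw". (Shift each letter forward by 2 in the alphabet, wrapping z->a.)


Input: 'hkruw', shift = 2
Operation: for each letter, (position + 2) mod 26
Mapping: 'h'(7+2=9)->'j', 'k'(10+2=12)->'m', 'r'(17+2=19)->'t', 'u'(20+2=22)->'w', 'w'(22+2=24)->'y'
Result: jmtwy


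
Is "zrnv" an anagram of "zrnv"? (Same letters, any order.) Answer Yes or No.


String 1: 'zrnv' -> sorted: 'nrvz'
String 2: 'zrnv' -> sorted: 'nrvz'
Compare sorted forms: 'nrvz' == 'nrvz'
Anagram: Yes


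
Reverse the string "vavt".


Input string: 'vavt'
Operation: reverse character order
Original order: 'v' -> 'a' -> 'v' -> 't'
Reversed order: 't' -> 'v' -> 'a' -> 'v'
Result: tvav


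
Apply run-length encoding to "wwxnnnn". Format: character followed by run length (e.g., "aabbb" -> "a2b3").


Input: 'wwxnnnn'
Operation: identify consecutive runs
Runs: 'ww' -> w2, 'x' -> x1, 'nnnn' -> n4
Encoded: w2x1n4


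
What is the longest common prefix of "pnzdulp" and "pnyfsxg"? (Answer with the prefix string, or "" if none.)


String 1: 'pnzdulp'
String 2: 'pnyfsxg'
Compare position by position:
pos 0: 'p' vs 'p' match
pos 1: 'n' vs 'n' match
pos 2: 'z' vs 'y' differ -> stop
Longest common prefix: "pn" (length 2)


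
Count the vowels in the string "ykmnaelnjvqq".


Input string: 'ykmnaelnjvqq'
Operation: count vowels (a, e, i, o, u)
Scan: s[0]='y', s[1]='k', s[2]='m', s[3]='n', s[4]='a' (vowel), s[5]='e' (vowel), s[6]='l', s[7]='n', s[8]='j', s[9]='v', s[10]='q', s[11]='q'
Vowels found: 2
Result: 2


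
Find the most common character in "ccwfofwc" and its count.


Input: 'ccwfofwc'
Operation: tally each character
Counts: 'c':3, 'f':2, 'o':1, 'w':2
Maximum: 'c' appears 3 times


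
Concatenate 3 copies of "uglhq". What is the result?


Input string: 'uglhq'
Operation: repeat 3 times
Concatenation: 'uglhq' + 'uglhq' + 'uglhq'
Result: uglhquglhquglhq


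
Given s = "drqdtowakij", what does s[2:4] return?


Input string: 'drqdtowakij'
Operation: slice [2:4]
Extract characters: s[2]='q', s[3]='d'
Result: qd


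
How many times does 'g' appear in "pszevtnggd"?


Input string: 'pszevtnggd'
Target character: 'g'
Scan each position: s[7]='g', s[8]='g'
Matches found at indices: 7, 8
Total: 2


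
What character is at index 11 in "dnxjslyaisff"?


Input string: 'dnxjslyaisff'
Operation: get character at index 11
Index mapping: s[0]='d', s[1]='n', s[2]='x', s[3]='j', s[4]='s', s[5]='l', s[6]='y', s[7]='a', s[8]='i', s[9]='s', s[10]='f', s[11]='f'
Result: 'f'


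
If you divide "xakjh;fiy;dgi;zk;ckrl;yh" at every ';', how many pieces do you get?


Input string: 'xakjh;fiy;dgi;zk;ckrl;yh'
Delimiter: ';'
Split result: 'xakjh', 'fiy', 'dgi', 'zk', 'ckrl', 'yh'
Number of parts: 6


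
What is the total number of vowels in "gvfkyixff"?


Input string: 'gvfkyixff'
Operation: count vowels (a, e, i, o, u)
Scan: s[0]='g', s[1]='v', s[2]='f', s[3]='k', s[4]='y', s[5]='i' (vowel), s[6]='x', s[7]='f', s[8]='f'
Vowels found: 1
Result: 1


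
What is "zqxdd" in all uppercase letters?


Input string: 'zqxdd'
Operation: convert each letter to uppercase
Mapping: 'z'->'Z', 'q'->'Q', 'x'->'X', 'd'->'D', 'd'->'D'
Result: ZQXDD


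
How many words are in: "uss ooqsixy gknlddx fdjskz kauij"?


Input string: 'uss ooqsixy gknlddx fdjskz kauij'
Operation: split by spaces
Words found: 'uss', 'ooqsixy', 'gknlddx', 'fdjskz', 'kauij'
Word count: 5


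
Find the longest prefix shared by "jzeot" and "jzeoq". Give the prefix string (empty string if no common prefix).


String 1: 'jzeot'
String 2: 'jzeoq'
Compare position by position:
pos 0: 'j' vs 'j' match
pos 1: 'z' vs 'z' match
pos 2: 'e' vs 'e' match
pos 3: 'o' vs 'o' match
pos 4: 't' vs 'q' differ -> stop
Longest common prefix: "jzeo" (length 4)


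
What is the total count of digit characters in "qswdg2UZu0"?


Input string: 'qswdg2UZu0'
Operation: count digit characters (0-9)
Scan: 'q', 's', 'w', 'd', 'g', '2'(digit), 'U', 'Z', 'u', '0'(digit)
Digits found: 2
Result: 2


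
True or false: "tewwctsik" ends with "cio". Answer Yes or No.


Input string: 'tewwctsik'
Suffix to check: 'cio'
Last 3 characters of input: 'sik'
Match: False
Result: No


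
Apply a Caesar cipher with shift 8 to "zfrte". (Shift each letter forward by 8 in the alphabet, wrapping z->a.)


Input: 'zfrte', shift = 8
Operation: for each letter, (position + 8) mod 26
Mapping: 'z'(25+8=33, 33 mod 26=7)->'h', 'f'(5+8=13)->'n', 'r'(17+8=25)->'z', 't'(19+8=27, 27 mod 26=1)->'b', 'e'(4+8=12)->'m'
Result: hnzbm


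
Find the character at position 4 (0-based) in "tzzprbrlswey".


Input string: 'tzzprbrlswey'
Operation: get character at index 4
Index mapping: s[0]='t', s[1]='z', s[2]='z', s[3]='p', s[4]='r'
Result: 'r'


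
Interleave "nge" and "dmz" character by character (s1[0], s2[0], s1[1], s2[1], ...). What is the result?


String 1: 'nge'
String 2: 'dmz'
Operation: alternate characters
Pairs: 'n'+'d', 'g'+'m', 'e'+'z'
Result: ndgmez


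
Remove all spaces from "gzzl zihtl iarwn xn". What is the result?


Input string: 'gzzl zihtl iarwn xn'
Operation: remove all spaces
Words: 'gzzl', 'zihtl', 'iarwn', 'xn'
Join without spaces: gzzlzihtliarwnxn


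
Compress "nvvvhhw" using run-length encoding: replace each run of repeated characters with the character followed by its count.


Input: 'nvvvhhw'
Operation: identify consecutive runs
Runs: 'n' -> n1, 'vvv' -> v3, 'hh' -> h2, 'w' -> w1
Encoded: n1v3h2w1


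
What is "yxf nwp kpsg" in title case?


Input string: 'yxf nwp kpsg'
Operation: capitalize first letter of each word
Word transformations: 'yxf'->'Yxf', 'nwp'->'Nwp', 'kpsg'->'Kpsg'
Result: Yxf Nwp Kpsg


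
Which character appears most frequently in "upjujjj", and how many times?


Input: 'upjujjj'
Operation: tally each character
Counts: 'j':4, 'p':1, 'u':2
Maximum: 'j' appears 4 times


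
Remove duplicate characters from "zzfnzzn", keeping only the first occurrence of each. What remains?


Input: 'zzfnzzn'
Operation: keep first occurrence of each character
Scan: s[0]='z' new -> keep; s[1]='z' seen -> skip; s[2]='f' new -> keep; s[3]='n' new -> keep; s[4]='z' seen -> skip; s[5]='z' seen -> skip; s[6]='n' seen -> skip
Result: zfn


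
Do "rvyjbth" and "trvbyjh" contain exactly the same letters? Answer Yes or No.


String 1: 'rvyjbth' -> sorted: 'bhjrtvy'
String 2: 'trvbyjh' -> sorted: 'bhjrtvy'
Compare sorted forms: 'bhjrtvy' == 'bhjrtvy'
Anagram: Yes


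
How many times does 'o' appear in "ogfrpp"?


Input string: 'ogfrpp'
Target character: 'o'
Scan each position: s[0]='o'
Matches found at indices: 0
Total: 1


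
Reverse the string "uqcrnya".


Input string: 'uqcrnya'
Operation: reverse character order
Original order: 'u' -> 'q' -> 'c' -> 'r' -> 'n' -> 'y' -> 'a'
Reversed order: 'a' -> 'y' -> 'n' -> 'r' -> 'c' -> 'q' -> 'u'
Result: aynrcqu


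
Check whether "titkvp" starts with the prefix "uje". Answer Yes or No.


Input string: 'titkvp'
Prefix to check: 'uje'
First 3 characters of input: 'tit'
Match: False
Result: No


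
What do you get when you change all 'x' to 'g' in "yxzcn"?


Input string: 'yxzcn'
Operation: replace 'x' with 'g'
Positions of 'x': 1
After replacement: ygzcn


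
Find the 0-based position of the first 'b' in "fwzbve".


Input string: 'fwzbve'
Target: 'b'
Scanning left to right: s[0]='f', s[1]='w', s[2]='z', s[3]='b'
First match at index: 3


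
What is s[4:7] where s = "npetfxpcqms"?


Input string: 'npetfxpcqms'
Operation: slice [4:7]
Extract characters: s[4]='f', s[5]='x', s[6]='p'
Result: fxp


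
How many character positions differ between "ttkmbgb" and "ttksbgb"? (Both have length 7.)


String 1: 'ttkmbgb'
String 2: 'ttksbgb'
Compare each position: pos 0: 't'=='t', pos 1: 't'=='t', pos 2: 'k'=='k', pos 3: 'm'!='s', pos 4: 'b'=='b', pos 5: 'g'=='g', pos 6: 'b'=='b'
Differing positions: 1
Hamming distance: 1


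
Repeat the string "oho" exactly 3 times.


Input string: 'oho'
Operation: repeat 3 times
Concatenation: 'oho' + 'oho' + 'oho'
Result: ohoohooho


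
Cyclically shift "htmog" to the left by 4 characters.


Input: 'htmog', shift = 4
Operation: split at index 4 and swap parts
Front part s[0:4] = 'htmo'
Back part s[4:] = 'g'
Rotated = back + front = 'g' + 'htmo'
Result: ghtmo


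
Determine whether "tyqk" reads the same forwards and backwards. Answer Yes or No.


Input string: 'tyqk'
Reversed: 'kqyt'
Compare pairs: s[0]='t' vs s[3]='k' (mismatch), s[1]='y' vs s[2]='q' (mismatch)
Palindrome: No


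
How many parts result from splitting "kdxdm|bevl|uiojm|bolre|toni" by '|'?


Input string: 'kdxdm|bevl|uiojm|bolre|toni'
Delimiter: '|'
Split result: 'kdxdm', 'bevl', 'uiojm', 'bolre', 'toni'
Number of parts: 5


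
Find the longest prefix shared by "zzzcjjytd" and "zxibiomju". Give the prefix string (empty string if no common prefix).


String 1: 'zzzcjjytd'
String 2: 'zxibiomju'
Compare position by position:
pos 0: 'z' vs 'z' match
pos 1: 'z' vs 'x' differ -> stop
Longest common prefix: "z" (length 1)


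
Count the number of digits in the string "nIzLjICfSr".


Input string: 'nIzLjICfSr'
Operation: count digit characters (0-9)
Scan: 'n', 'I', 'z', 'L', 'j', 'I', 'C', 'f', 'S', 'r'
Digits found: 0
Result: 0


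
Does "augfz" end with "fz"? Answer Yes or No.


Input string: 'augfz'
Suffix to check: 'fz'
Last 2 characters of input: 'fz'
Match: True
Result: Yes


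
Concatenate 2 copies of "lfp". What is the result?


Input string: 'lfp'
Operation: repeat 2 times
Concatenation: 'lfp' + 'lfp'
Result: lfplfp


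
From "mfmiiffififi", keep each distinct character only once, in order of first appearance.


Input: 'mfmiiffififi'
Operation: keep first occurrence of each character
Scan: s[0]='m' new -> keep; s[1]='f' new -> keep; s[2]='m' seen -> skip; s[3]='i' new -> keep; s[4]='i' seen -> skip; s[5]='f' seen -> skip; s[6]='f' seen -> skip; s[7]='i' seen -> skip; s[8]='f' seen -> skip; s[9]='i' seen -> skip; s[10]='f' seen -> skip; s[11]='i' seen -> skip
Result: mfi


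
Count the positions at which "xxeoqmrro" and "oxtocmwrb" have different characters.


String 1: 'xxeoqmrro'
String 2: 'oxtocmwrb'
Compare each position: pos 0: 'x'!='o', pos 1: 'x'=='x', pos 2: 'e'!='t', pos 3: 'o'=='o', pos 4: 'q'!='c', pos 5: 'm'=='m', pos 6: 'r'!='w', pos 7: 'r'=='r', pos 8: 'o'!='b'
Differing positions: 5
Hamming distance: 5


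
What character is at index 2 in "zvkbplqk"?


Input string: 'zvkbplqk'
Operation: get character at index 2
Index mapping: s[0]='z', s[1]='v', s[2]='k'
Result: 'k'


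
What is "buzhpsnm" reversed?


Input string: 'buzhpsnm'
Operation: reverse character order
Original order: 'b' -> 'u' -> 'z' -> 'h' -> 'p' -> 's' -> 'n' -> 'm'
Reversed order: 'm' -> 'n' -> 's' -> 'p' -> 'h' -> 'z' -> 'u' -> 'b'
Result: mnsphzub


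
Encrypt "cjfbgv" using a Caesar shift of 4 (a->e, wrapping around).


Input: 'cjfbgv', shift = 4
Operation: for each letter, (position + 4) mod 26
Mapping: 'c'(2+4=6)->'g', 'j'(9+4=13)->'n', 'f'(5+4=9)->'j', 'b'(1+4=5)->'f', 'g'(6+4=10)->'k', 'v'(21+4=25)->'z'
Result: gnjfkz


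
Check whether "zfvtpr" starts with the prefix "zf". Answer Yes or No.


Input string: 'zfvtpr'
Prefix to check: 'zf'
First 2 characters of input: 'zf'
Match: True
Result: Yes


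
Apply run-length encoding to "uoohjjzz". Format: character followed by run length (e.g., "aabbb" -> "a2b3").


Input: 'uoohjjzz'
Operation: identify consecutive runs
Runs: 'u' -> u1, 'oo' -> o2, 'h' -> h1, 'jj' -> j2, 'zz' -> z2
Encoded: u1o2h1j2z2


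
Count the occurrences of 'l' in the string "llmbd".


Input string: 'llmbd'
Target character: 'l'
Scan each position: s[0]='l', s[1]='l'
Matches found at indices: 0, 1
Total: 2
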